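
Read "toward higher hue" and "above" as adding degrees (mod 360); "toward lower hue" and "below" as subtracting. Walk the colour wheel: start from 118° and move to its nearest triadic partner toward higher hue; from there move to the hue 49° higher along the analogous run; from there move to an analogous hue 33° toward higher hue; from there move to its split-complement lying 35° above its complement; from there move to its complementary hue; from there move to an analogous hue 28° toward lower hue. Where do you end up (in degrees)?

327°

+120° (triadic ↑): 118 + 120 = 238°
+49° (analog 49° ↑): 238 + 49 = 287°
+33° (analog 33° ↑): 287 + 33 = 320°
+215° (split-comp 35° ↑): 320 + 215 = 535 → 535 − 360 = 175°
+180° (complement): 175 + 180 = 355°
−28° (analog 28° ↓): 355 − 28 = 327°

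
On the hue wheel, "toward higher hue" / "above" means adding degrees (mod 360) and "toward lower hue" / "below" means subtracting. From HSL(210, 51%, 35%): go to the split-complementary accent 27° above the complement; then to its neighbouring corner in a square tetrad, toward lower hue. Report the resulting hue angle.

327°

split-comp 27° ↑ +207°: 210 + 207 = 417 → 417 − 360 = 57°
square ↓ −90°: 57 − 90 = -33 → -33 + 360 = 327°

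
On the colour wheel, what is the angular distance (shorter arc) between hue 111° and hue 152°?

|111 − 152| = 41.
41 ≤ 180, so the shorter arc is 41°.

41°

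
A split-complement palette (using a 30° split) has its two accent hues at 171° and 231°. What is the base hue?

21°

The accents sit 30° either side of the complement, so the complement is their short-arc midpoint on the wheel.
Short-arc midpoint of 171° and 231°: 201°.
Base is 180° from the complement: 201 − 180 = 21°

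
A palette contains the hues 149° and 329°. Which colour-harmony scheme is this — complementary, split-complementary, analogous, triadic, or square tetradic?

Sort the hues: 149°, 329°.
Successive gaps around the wheel: 180°, 180°.
Two hues 180° apart are complementary.

complementary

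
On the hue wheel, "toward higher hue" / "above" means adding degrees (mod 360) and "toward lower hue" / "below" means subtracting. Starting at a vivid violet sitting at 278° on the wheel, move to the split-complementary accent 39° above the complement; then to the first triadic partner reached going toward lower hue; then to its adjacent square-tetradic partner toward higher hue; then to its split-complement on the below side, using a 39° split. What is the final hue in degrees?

split-comp 39° ↑ +219°: 278 + 219 = 497 → 497 − 360 = 137°
triadic ↓ −120°: 137 − 120 = 17°
square ↑ +90°: 17 + 90 = 107°
split-comp 39° ↓ +141°: 107 + 141 = 248°

248°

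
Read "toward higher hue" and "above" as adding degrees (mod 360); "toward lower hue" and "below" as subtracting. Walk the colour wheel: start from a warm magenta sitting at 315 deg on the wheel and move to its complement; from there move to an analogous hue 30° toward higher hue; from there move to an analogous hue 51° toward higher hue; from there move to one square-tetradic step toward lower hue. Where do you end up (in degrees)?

complement +180°: 315 + 180 = 495 → 495 − 360 = 135°
analog 30° ↑ +30°: 135 + 30 = 165°
analog 51° ↑ +51°: 165 + 51 = 216°
square ↓ −90°: 216 − 90 = 126°

126°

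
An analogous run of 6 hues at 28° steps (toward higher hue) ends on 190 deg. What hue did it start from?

50°

5 steps of 28° (toward higher hue) give a net shift of +140°.
Start = end − shift: 190 − 140 = 50°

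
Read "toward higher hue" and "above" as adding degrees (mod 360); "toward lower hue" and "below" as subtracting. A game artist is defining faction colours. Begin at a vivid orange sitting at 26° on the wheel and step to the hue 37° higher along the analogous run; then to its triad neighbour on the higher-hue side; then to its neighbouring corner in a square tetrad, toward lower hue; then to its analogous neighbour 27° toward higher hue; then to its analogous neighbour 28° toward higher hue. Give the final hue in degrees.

+37° (analog 37° ↑): 26 + 37 = 63°
+120° (triadic ↑): 63 + 120 = 183°
−90° (square ↓): 183 − 90 = 93°
+27° (analog 27° ↑): 93 + 27 = 120°
+28° (analog 28° ↑): 120 + 28 = 148°

148°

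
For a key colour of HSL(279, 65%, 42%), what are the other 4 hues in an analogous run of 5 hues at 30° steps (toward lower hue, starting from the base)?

Analogous hues sit every 30° along the wheel.
279 − 30 = 249°
279 − 60 = 219°
279 − 90 = 189°
279 − 120 = 159°

249°, 219°, 189°, 159°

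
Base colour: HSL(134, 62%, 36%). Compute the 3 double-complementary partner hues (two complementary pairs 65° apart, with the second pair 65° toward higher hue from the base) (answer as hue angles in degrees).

199°, 314°, 19°

A rectangular tetradic uses two complementary pairs 65° apart: offsets 0°, 65°, 180°, 245°.
134 + 65 = 199°
134 + 180 = 314°
134 + 245 = 379 → 379 − 360 = 19°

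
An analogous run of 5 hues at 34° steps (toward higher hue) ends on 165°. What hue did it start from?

4 steps of 34° (toward higher hue) give a net shift of +136°.
Start = end − shift: 165 − 136 = 29°

29°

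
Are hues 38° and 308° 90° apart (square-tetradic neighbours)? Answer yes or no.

Angular distance: |38 − 308| = 270; shorter arc = 360 − 270 = 90°.
90° apart (square-tetradic neighbours) requires 90°.

yes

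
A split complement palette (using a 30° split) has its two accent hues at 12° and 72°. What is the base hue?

The accents sit 30° either side of the complement, so the complement is their short-arc midpoint on the wheel.
Short-arc midpoint of 12° and 72°: 42°.
Base is 180° from the complement: 42 − 180 = -138 → -138 + 360 = 222°

222°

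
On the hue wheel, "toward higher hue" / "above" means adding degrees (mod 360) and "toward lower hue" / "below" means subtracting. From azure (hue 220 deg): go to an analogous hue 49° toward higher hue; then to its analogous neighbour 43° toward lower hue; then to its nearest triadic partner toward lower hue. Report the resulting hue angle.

analog 49° ↑ +49°: 220 + 49 = 269°
analog 43° ↓ −43°: 269 − 43 = 226°
triadic ↓ −120°: 226 − 120 = 106°

106°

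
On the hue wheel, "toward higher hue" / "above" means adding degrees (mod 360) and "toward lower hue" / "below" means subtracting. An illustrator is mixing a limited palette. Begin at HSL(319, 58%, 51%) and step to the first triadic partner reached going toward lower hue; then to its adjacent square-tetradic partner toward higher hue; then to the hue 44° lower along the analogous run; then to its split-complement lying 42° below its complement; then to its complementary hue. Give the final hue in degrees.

203°

−120° (triadic ↓): 319 − 120 = 199°
+90° (square ↑): 199 + 90 = 289°
−44° (analog 44° ↓): 289 − 44 = 245°
+138° (split-comp 42° ↓): 245 + 138 = 383 → 383 − 360 = 23°
+180° (complement): 23 + 180 = 203°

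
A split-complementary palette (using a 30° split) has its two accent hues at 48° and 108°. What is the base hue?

The accents sit 30° either side of the complement, so the complement is their short-arc midpoint on the wheel.
Short-arc midpoint of 48° and 108°: 78°.
Base is 180° from the complement: 78 − 180 = -102 → -102 + 360 = 258°

258°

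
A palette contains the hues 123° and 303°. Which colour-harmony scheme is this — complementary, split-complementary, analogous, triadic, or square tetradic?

Sort the hues: 123°, 303°.
Successive gaps around the wheel: 180°, 180°.
Two hues 180° apart are complementary.

complementary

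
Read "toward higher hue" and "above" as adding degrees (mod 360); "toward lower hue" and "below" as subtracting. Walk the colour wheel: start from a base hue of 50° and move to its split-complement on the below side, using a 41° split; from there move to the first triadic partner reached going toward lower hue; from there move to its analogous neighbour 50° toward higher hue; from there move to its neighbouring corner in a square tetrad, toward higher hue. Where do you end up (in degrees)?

50 + 139 = 189°   (split-comp 41° ↓)
189 − 120 = 69°   (triadic ↓)
69 + 50 = 119°   (analog 50° ↑)
119 + 90 = 209°   (square ↑)

209°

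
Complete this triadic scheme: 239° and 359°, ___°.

119°

A triad places three hues 120° apart.
The full set through 239° is {119°, 239°, 359°}.
Given {239°, 359°}, the missing hue is 119°.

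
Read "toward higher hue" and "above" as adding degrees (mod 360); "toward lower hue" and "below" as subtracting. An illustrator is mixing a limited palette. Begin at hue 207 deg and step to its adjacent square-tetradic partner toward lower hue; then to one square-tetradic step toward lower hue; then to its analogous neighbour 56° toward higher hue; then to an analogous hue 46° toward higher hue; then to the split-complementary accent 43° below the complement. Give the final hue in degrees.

266°

square ↓ −90°: 207 − 90 = 117°
square ↓ −90°: 117 − 90 = 27°
analog 56° ↑ +56°: 27 + 56 = 83°
analog 46° ↑ +46°: 83 + 46 = 129°
split-comp 43° ↓ +137°: 129 + 137 = 266°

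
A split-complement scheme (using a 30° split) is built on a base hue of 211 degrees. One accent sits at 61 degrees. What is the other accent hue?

1°

Split-complementary hues sit 30° either side of the complement.
Complement of the base 211°: 211 + 180 = 391 → 391 − 360 = 31°
The given accent 61° is 30° one side of 31°; the other accent sits 30° the other side: 31 − 30 = 1°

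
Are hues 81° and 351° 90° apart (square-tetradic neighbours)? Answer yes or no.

Angular distance: |81 − 351| = 270; shorter arc = 360 − 270 = 90°.
90° apart (square-tetradic neighbours) requires 90°.

yes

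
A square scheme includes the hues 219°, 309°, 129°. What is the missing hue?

39°

A square tetradic scheme places four hues every 90°.
The full set through 129° is {39°, 129°, 219°, 309°}.
Given {129°, 219°, 309°}, the missing hue is 39°.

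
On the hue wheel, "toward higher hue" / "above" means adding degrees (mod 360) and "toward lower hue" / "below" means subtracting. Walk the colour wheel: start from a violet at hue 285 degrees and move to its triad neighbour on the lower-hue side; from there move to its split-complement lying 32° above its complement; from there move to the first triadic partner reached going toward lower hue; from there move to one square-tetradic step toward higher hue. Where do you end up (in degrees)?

285 − 120 = 165°   (triadic ↓)
165 + 212 = 377 → 377 − 360 = 17°   (split-comp 32° ↑)
17 − 120 = -103 → -103 + 360 = 257°   (triadic ↓)
257 + 90 = 347°   (square ↑)

347°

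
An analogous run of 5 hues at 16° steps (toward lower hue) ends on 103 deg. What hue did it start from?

167°

4 steps of 16° (toward lower hue) give a net shift of −64°.
Start = end − shift: 103 + 64 = 167°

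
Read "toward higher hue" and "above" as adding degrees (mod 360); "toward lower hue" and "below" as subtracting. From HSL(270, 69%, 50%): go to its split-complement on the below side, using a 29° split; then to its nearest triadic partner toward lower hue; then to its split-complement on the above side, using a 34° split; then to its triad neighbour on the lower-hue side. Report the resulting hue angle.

+151° (split-comp 29° ↓): 270 + 151 = 421 → 421 − 360 = 61°
−120° (triadic ↓): 61 − 120 = -59 → -59 + 360 = 301°
+214° (split-comp 34° ↑): 301 + 214 = 515 → 515 − 360 = 155°
−120° (triadic ↓): 155 − 120 = 35°

35°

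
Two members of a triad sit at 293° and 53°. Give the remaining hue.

173°

A triad spaces three hues 120° apart.
The full set is {53°, 173°, 293°}.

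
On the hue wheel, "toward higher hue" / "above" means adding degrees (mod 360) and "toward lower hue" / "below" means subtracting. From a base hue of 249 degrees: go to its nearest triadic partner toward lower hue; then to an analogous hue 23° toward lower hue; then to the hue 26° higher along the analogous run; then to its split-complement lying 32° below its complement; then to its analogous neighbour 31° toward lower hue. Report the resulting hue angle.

triadic ↓ −120°: 249 − 120 = 129°
analog 23° ↓ −23°: 129 − 23 = 106°
analog 26° ↑ +26°: 106 + 26 = 132°
split-comp 32° ↓ +148°: 132 + 148 = 280°
analog 31° ↓ −31°: 280 − 31 = 249°

249°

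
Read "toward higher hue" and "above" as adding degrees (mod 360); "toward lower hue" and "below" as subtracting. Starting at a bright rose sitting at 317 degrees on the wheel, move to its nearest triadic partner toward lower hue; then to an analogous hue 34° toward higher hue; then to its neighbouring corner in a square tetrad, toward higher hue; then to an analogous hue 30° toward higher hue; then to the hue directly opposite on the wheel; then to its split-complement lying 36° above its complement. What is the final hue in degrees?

−120° (triadic ↓): 317 − 120 = 197°
+34° (analog 34° ↑): 197 + 34 = 231°
+90° (square ↑): 231 + 90 = 321°
+30° (analog 30° ↑): 321 + 30 = 351°
+180° (complement): 351 + 180 = 531 → 531 − 360 = 171°
+216° (split-comp 36° ↑): 171 + 216 = 387 → 387 − 360 = 27°

27°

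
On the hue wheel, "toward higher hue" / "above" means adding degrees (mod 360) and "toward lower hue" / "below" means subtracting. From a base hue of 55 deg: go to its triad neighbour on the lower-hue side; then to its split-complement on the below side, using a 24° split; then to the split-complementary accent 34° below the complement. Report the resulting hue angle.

−120° (triadic ↓): 55 − 120 = -65 → -65 + 360 = 295°
+156° (split-comp 24° ↓): 295 + 156 = 451 → 451 − 360 = 91°
+146° (split-comp 34° ↓): 91 + 146 = 237°

237°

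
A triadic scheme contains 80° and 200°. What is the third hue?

320°

A triad spaces three hues 120° apart.
The full set is {80°, 200°, 320°}.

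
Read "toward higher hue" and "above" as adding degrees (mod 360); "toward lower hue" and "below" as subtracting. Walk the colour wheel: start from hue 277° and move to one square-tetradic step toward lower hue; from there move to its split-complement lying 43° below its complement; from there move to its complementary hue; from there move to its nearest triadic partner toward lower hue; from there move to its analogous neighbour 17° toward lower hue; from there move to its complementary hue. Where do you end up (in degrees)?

−90° (square ↓): 277 − 90 = 187°
+137° (split-comp 43° ↓): 187 + 137 = 324°
+180° (complement): 324 + 180 = 504 → 504 − 360 = 144°
−120° (triadic ↓): 144 − 120 = 24°
−17° (analog 17° ↓): 24 − 17 = 7°
+180° (complement): 7 + 180 = 187°

187°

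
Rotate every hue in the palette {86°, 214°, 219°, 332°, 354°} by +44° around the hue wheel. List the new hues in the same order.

130°, 258°, 263°, 16°, 38°

86 + 44 = 130°
214 + 44 = 258°
219 + 44 = 263°
332 + 44 = 376 → 376 − 360 = 16°
354 + 44 = 398 → 398 − 360 = 38°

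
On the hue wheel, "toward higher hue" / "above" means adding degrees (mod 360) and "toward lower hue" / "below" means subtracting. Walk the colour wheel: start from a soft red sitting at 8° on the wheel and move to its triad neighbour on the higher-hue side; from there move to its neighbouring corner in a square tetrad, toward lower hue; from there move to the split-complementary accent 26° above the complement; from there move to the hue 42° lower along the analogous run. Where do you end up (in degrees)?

8 + 120 = 128°   (triadic ↑)
128 − 90 = 38°   (square ↓)
38 + 206 = 244°   (split-comp 26° ↑)
244 − 42 = 202°   (analog 42° ↓)

202°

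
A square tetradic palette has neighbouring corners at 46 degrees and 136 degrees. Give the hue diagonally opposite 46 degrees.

A square tetradic scheme places four hues 90° apart; opposite corners are 180° apart.
46 + 180 = 226°

226°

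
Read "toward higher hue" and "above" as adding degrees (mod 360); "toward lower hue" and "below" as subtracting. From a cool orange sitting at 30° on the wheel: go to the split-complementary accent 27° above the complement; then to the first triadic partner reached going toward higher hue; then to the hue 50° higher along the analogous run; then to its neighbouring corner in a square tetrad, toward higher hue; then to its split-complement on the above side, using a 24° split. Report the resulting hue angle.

341°

split-comp 27° ↑ +207°: 30 + 207 = 237°
triadic ↑ +120°: 237 + 120 = 357°
analog 50° ↑ +50°: 357 + 50 = 407 → 407 − 360 = 47°
square ↑ +90°: 47 + 90 = 137°
split-comp 24° ↑ +204°: 137 + 204 = 341°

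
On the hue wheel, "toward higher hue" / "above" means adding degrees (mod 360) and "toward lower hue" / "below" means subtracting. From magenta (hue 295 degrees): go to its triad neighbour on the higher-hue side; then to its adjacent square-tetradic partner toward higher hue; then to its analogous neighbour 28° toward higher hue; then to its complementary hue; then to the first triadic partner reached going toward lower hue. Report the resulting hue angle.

233°

+120° (triadic ↑): 295 + 120 = 415 → 415 − 360 = 55°
+90° (square ↑): 55 + 90 = 145°
+28° (analog 28° ↑): 145 + 28 = 173°
+180° (complement): 173 + 180 = 353°
−120° (triadic ↓): 353 − 120 = 233°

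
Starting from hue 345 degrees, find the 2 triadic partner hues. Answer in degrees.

A triad places three hues 120° apart.
345 + 120 = 465 → 465 − 360 = 105°
345 + 240 = 585 → 585 − 360 = 225°

105° and 225°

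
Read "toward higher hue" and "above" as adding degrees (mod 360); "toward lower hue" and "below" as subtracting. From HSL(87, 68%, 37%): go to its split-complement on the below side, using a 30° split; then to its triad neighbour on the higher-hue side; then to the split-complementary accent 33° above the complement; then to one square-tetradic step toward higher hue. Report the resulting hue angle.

300°

split-comp 30° ↓ +150°: 87 + 150 = 237°
triadic ↑ +120°: 237 + 120 = 357°
split-comp 33° ↑ +213°: 357 + 213 = 570 → 570 − 360 = 210°
square ↑ +90°: 210 + 90 = 300°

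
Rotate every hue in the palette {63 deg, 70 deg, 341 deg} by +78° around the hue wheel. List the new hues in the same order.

141°, 148°, 59°

63 + 78 = 141°
70 + 78 = 148°
341 + 78 = 419 → 419 − 360 = 59°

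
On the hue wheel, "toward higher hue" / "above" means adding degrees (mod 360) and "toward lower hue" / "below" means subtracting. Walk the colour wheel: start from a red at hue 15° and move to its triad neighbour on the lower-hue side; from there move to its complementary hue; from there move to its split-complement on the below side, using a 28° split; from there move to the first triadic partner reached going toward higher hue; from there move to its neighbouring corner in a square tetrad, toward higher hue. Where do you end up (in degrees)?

−120° (triadic ↓): 15 − 120 = -105 → -105 + 360 = 255°
+180° (complement): 255 + 180 = 435 → 435 − 360 = 75°
+152° (split-comp 28° ↓): 75 + 152 = 227°
+120° (triadic ↑): 227 + 120 = 347°
+90° (square ↑): 347 + 90 = 437 → 437 − 360 = 77°

77°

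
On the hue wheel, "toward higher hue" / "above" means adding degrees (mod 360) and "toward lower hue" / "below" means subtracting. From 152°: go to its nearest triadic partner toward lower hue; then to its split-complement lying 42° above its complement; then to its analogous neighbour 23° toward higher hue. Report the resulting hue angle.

277°

−120° (triadic ↓): 152 − 120 = 32°
+222° (split-comp 42° ↑): 32 + 222 = 254°
+23° (analog 23° ↑): 254 + 23 = 277°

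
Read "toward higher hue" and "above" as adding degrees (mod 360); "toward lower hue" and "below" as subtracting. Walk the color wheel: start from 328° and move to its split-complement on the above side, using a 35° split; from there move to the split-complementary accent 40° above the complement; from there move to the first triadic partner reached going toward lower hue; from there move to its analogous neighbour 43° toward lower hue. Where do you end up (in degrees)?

240°

+215° (split-comp 35° ↑): 328 + 215 = 543 → 543 − 360 = 183°
+220° (split-comp 40° ↑): 183 + 220 = 403 → 403 − 360 = 43°
−120° (triadic ↓): 43 − 120 = -77 → -77 + 360 = 283°
−43° (analog 43° ↓): 283 − 43 = 240°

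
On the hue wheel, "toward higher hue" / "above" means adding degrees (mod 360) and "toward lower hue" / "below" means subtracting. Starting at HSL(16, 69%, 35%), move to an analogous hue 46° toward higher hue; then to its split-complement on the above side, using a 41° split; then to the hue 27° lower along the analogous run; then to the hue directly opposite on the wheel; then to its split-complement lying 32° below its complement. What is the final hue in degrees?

224°

+46° (analog 46° ↑): 16 + 46 = 62°
+221° (split-comp 41° ↑): 62 + 221 = 283°
−27° (analog 27° ↓): 283 − 27 = 256°
+180° (complement): 256 + 180 = 436 → 436 − 360 = 76°
+148° (split-comp 32° ↓): 76 + 148 = 224°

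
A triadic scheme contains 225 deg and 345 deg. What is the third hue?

A triad spaces three hues 120° apart.
The full set is {105°, 225°, 345°}.

105°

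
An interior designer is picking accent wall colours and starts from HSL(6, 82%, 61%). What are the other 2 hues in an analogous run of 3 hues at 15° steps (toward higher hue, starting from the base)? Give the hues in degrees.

21° and 36°

Analogous hues sit every 15° along the wheel.
6 + 15 = 21°
6 + 30 = 36°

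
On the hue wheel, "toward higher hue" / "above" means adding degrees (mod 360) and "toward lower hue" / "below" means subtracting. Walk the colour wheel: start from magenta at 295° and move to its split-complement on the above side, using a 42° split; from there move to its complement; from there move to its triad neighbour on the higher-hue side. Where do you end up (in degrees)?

+222° (split-comp 42° ↑): 295 + 222 = 517 → 517 − 360 = 157°
+180° (complement): 157 + 180 = 337°
+120° (triadic ↑): 337 + 120 = 457 → 457 − 360 = 97°

97°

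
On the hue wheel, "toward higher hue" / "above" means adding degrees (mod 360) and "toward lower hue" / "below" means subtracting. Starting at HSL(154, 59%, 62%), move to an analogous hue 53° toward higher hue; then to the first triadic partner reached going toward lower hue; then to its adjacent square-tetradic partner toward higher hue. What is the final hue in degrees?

177°

analog 53° ↑ +53°: 154 + 53 = 207°
triadic ↓ −120°: 207 − 120 = 87°
square ↑ +90°: 87 + 90 = 177°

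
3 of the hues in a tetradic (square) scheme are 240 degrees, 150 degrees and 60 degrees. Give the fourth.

330°

A square tetradic scheme places four hues every 90°.
The full set through 60° is {60°, 150°, 240°, 330°}.
Given {60°, 150°, 240°}, the missing hue is 330°.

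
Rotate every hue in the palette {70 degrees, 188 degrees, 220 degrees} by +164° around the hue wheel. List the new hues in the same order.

234°, 352°, 24°

70 + 164 = 234°
188 + 164 = 352°
220 + 164 = 384 → 384 − 360 = 24°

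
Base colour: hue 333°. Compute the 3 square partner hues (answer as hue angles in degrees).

A square tetradic scheme places four hues every 90°.
333 + 90 = 423 → 423 − 360 = 63°
333 + 180 = 513 → 513 − 360 = 153°
333 + 270 = 603 → 603 − 360 = 243°

63°, 153°, and 243°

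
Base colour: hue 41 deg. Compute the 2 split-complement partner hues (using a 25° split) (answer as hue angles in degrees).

Split-complementary hues sit 25° either side of the complement.
Complement of 41 deg: 41 + 180 = 221°
221 − 25 = 196°
221 + 25 = 246°

196° and 246°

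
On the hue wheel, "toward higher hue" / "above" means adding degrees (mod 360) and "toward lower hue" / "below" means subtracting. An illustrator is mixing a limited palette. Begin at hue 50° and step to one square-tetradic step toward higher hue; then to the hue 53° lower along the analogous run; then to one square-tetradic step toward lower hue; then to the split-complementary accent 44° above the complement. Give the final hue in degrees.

square ↑ +90°: 50 + 90 = 140°
analog 53° ↓ −53°: 140 − 53 = 87°
square ↓ −90°: 87 − 90 = -3 → -3 + 360 = 357°
split-comp 44° ↑ +224°: 357 + 224 = 581 → 581 − 360 = 221°

221°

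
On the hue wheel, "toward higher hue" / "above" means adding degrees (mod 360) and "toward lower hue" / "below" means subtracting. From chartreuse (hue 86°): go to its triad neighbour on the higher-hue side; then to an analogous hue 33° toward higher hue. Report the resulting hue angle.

triadic ↑ +120°: 86 + 120 = 206°
analog 33° ↑ +33°: 206 + 33 = 239°

239°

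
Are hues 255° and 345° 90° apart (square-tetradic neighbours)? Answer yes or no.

yes

Angular distance: |255 − 345| = 90 = 90°.
90° apart (square-tetradic neighbours) requires 90°.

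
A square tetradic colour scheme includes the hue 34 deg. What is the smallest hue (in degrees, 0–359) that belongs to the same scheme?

A square tetradic scheme places four hues every 90°.
The full set through 34° is {34°, 124°, 214°, 304°}.

34°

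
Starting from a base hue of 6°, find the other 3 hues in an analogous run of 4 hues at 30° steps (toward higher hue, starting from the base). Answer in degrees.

36°, 66° and 96°

Analogous hues sit every 30° along the wheel.
6 + 30 = 36°
6 + 60 = 66°
6 + 90 = 96°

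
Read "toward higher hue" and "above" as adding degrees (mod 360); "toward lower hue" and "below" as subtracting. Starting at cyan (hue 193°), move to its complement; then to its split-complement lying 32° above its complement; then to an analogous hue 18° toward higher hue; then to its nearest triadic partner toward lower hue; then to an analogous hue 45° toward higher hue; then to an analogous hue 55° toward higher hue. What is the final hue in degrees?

223°

193 + 180 = 373 → 373 − 360 = 13°   (complement)
13 + 212 = 225°   (split-comp 32° ↑)
225 + 18 = 243°   (analog 18° ↑)
243 − 120 = 123°   (triadic ↓)
123 + 45 = 168°   (analog 45° ↑)
168 + 55 = 223°   (analog 55° ↑)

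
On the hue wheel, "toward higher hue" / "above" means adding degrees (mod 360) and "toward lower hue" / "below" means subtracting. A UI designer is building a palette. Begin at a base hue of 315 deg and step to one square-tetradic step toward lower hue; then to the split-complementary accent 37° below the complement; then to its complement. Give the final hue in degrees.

188°

315 − 90 = 225°   (square ↓)
225 + 143 = 368 → 368 − 360 = 8°   (split-comp 37° ↓)
8 + 180 = 188°   (complement)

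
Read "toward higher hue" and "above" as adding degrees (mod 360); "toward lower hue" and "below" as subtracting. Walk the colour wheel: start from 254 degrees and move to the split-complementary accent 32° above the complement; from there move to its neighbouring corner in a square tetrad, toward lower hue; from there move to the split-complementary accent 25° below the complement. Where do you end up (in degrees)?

split-comp 32° ↑ +212°: 254 + 212 = 466 → 466 − 360 = 106°
square ↓ −90°: 106 − 90 = 16°
split-comp 25° ↓ +155°: 16 + 155 = 171°

171°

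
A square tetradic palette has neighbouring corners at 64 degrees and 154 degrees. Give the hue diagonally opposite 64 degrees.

A square tetradic scheme places four hues 90° apart; opposite corners are 180° apart.
64 + 180 = 244°

244°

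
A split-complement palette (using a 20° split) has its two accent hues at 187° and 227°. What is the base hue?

27°

The accents sit 20° either side of the complement, so the complement is their short-arc midpoint on the wheel.
Short-arc midpoint of 187° and 227°: 207°.
Base is 180° from the complement: 207 − 180 = 27°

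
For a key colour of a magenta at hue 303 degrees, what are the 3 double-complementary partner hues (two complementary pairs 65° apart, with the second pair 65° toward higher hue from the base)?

A rectangular tetradic uses two complementary pairs 65° apart: offsets 0°, 65°, 180°, 245°.
303 + 65 = 368 → 368 − 360 = 8°
303 + 180 = 483 → 483 − 360 = 123°
303 + 245 = 548 → 548 − 360 = 188°

8°, 123° and 188°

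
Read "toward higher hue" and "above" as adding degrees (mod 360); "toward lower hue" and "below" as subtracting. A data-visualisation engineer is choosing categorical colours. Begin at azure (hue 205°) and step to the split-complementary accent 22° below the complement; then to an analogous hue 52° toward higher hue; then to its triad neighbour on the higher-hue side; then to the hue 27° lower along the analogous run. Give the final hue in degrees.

split-comp 22° ↓ +158°: 205 + 158 = 363 → 363 − 360 = 3°
analog 52° ↑ +52°: 3 + 52 = 55°
triadic ↑ +120°: 55 + 120 = 175°
analog 27° ↓ −27°: 175 − 27 = 148°

148°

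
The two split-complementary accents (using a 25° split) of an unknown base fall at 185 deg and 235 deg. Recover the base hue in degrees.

The accents sit 25° either side of the complement, so the complement is their short-arc midpoint on the wheel.
Short-arc midpoint of 185° and 235°: 210°.
Base is 180° from the complement: 210 − 180 = 30°

30°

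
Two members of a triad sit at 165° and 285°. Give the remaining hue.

45°

A triad spaces three hues 120° apart.
The full set is {45°, 165°, 285°}.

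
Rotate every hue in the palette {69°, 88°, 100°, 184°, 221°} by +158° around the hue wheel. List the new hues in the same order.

69 + 158 = 227°
88 + 158 = 246°
100 + 158 = 258°
184 + 158 = 342°
221 + 158 = 379 → 379 − 360 = 19°

227°, 246°, 258°, 342°, 19°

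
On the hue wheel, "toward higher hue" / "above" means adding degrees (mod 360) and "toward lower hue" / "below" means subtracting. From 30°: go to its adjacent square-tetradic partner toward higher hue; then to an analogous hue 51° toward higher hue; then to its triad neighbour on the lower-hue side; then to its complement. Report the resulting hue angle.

+90° (square ↑): 30 + 90 = 120°
+51° (analog 51° ↑): 120 + 51 = 171°
−120° (triadic ↓): 171 − 120 = 51°
+180° (complement): 51 + 180 = 231°

231°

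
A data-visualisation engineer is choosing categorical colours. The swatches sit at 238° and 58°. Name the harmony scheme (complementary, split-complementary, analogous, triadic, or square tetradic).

Sort the hues: 58°, 238°.
Successive gaps around the wheel: 180°, 180°.
Two hues 180° apart are complementary.

complementary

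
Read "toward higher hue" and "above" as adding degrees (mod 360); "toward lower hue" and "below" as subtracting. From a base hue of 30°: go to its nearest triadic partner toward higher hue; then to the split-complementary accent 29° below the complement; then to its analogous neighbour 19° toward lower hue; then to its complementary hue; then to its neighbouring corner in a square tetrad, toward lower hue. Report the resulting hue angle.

+120° (triadic ↑): 30 + 120 = 150°
+151° (split-comp 29° ↓): 150 + 151 = 301°
−19° (analog 19° ↓): 301 − 19 = 282°
+180° (complement): 282 + 180 = 462 → 462 − 360 = 102°
−90° (square ↓): 102 − 90 = 12°

12°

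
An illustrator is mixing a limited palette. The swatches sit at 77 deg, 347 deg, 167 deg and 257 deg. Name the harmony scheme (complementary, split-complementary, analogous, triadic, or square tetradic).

square tetradic

Sort the hues: 77°, 167°, 257°, 347°.
Successive gaps around the wheel: 90°, 90°, 90°, 90°.
Four hues every 90° form a square tetradic scheme.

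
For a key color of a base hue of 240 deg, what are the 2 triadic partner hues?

A triad places three hues 120° apart.
240 + 120 = 360 → 360 − 360 = 0°
240 + 240 = 480 → 480 − 360 = 120°

0° and 120°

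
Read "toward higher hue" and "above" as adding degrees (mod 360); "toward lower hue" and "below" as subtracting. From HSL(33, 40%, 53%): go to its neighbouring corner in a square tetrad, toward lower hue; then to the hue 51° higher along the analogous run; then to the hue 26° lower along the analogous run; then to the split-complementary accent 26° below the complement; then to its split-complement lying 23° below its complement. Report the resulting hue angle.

279°

33 − 90 = -57 → -57 + 360 = 303°   (square ↓)
303 + 51 = 354°   (analog 51° ↑)
354 − 26 = 328°   (analog 26° ↓)
328 + 154 = 482 → 482 − 360 = 122°   (split-comp 26° ↓)
122 + 157 = 279°   (split-comp 23° ↓)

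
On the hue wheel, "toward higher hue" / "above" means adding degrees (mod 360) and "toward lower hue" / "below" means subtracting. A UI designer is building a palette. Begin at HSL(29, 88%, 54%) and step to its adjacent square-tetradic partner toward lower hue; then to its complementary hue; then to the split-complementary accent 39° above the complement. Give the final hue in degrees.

338°

−90° (square ↓): 29 − 90 = -61 → -61 + 360 = 299°
+180° (complement): 299 + 180 = 479 → 479 − 360 = 119°
+219° (split-comp 39° ↑): 119 + 219 = 338°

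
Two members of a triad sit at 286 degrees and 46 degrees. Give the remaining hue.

166°

A triad spaces three hues 120° apart.
The full set is {46°, 166°, 286°}.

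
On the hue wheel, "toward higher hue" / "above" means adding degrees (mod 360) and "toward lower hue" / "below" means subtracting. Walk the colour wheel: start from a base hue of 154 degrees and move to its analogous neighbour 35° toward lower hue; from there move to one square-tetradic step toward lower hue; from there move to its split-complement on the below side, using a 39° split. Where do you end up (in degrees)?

170°

−35° (analog 35° ↓): 154 − 35 = 119°
−90° (square ↓): 119 − 90 = 29°
+141° (split-comp 39° ↓): 29 + 141 = 170°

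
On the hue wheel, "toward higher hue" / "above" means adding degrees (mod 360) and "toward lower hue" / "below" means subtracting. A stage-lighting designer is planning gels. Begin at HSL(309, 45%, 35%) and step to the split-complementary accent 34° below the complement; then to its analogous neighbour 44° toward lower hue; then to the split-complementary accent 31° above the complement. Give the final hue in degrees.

262°

309 + 146 = 455 → 455 − 360 = 95°   (split-comp 34° ↓)
95 − 44 = 51°   (analog 44° ↓)
51 + 211 = 262°   (split-comp 31° ↑)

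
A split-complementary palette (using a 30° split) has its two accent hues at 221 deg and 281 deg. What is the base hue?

The accents sit 30° either side of the complement, so the complement is their short-arc midpoint on the wheel.
Short-arc midpoint of 221° and 281°: 251°.
Base is 180° from the complement: 251 − 180 = 71°

71°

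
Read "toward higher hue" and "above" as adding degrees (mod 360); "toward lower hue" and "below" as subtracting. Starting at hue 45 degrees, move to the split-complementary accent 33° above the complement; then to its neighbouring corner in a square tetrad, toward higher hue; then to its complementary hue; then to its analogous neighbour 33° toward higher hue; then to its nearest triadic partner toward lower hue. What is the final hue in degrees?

81°

split-comp 33° ↑ +213°: 45 + 213 = 258°
square ↑ +90°: 258 + 90 = 348°
complement +180°: 348 + 180 = 528 → 528 − 360 = 168°
analog 33° ↑ +33°: 168 + 33 = 201°
triadic ↓ −120°: 201 − 120 = 81°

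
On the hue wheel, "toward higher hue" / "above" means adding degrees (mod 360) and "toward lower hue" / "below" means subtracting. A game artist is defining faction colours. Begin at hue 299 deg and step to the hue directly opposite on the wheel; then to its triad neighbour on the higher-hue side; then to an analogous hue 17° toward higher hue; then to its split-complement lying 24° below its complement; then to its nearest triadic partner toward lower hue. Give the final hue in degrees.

292°

complement +180°: 299 + 180 = 479 → 479 − 360 = 119°
triadic ↑ +120°: 119 + 120 = 239°
analog 17° ↑ +17°: 239 + 17 = 256°
split-comp 24° ↓ +156°: 256 + 156 = 412 → 412 − 360 = 52°
triadic ↓ −120°: 52 − 120 = -68 → -68 + 360 = 292°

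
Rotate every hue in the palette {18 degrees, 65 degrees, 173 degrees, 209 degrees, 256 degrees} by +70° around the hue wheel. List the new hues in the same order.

88°, 135°, 243°, 279°, 326°

18 + 70 = 88°
65 + 70 = 135°
173 + 70 = 243°
209 + 70 = 279°
256 + 70 = 326°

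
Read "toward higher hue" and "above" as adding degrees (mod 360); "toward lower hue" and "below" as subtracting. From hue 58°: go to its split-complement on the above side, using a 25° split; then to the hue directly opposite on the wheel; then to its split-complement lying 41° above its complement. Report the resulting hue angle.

304°

58 + 205 = 263°   (split-comp 25° ↑)
263 + 180 = 443 → 443 − 360 = 83°   (complement)
83 + 221 = 304°   (split-comp 41° ↑)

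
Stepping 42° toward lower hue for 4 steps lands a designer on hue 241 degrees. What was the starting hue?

4 steps of 42° (toward lower hue) give a net shift of −168°.
Start = end − shift: 241 + 168 = 409 → 409 − 360 = 49°

49°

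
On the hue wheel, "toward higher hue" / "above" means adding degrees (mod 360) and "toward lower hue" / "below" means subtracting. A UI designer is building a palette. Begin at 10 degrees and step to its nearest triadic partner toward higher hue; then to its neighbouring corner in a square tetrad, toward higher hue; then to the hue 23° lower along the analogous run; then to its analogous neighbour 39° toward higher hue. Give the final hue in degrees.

236°

+120° (triadic ↑): 10 + 120 = 130°
+90° (square ↑): 130 + 90 = 220°
−23° (analog 23° ↓): 220 − 23 = 197°
+39° (analog 39° ↑): 197 + 39 = 236°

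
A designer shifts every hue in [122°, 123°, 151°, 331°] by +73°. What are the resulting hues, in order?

195°, 196°, 224°, 44°

122 + 73 = 195°
123 + 73 = 196°
151 + 73 = 224°
331 + 73 = 404 → 404 − 360 = 44°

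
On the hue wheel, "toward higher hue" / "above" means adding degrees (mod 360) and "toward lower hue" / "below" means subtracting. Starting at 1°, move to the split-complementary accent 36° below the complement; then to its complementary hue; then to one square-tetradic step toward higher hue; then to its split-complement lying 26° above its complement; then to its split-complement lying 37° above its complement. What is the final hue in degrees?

split-comp 36° ↓ +144°: 1 + 144 = 145°
complement +180°: 145 + 180 = 325°
square ↑ +90°: 325 + 90 = 415 → 415 − 360 = 55°
split-comp 26° ↑ +206°: 55 + 206 = 261°
split-comp 37° ↑ +217°: 261 + 217 = 478 → 478 − 360 = 118°

118°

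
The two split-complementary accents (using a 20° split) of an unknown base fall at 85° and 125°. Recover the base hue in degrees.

285°

The accents sit 20° either side of the complement, so the complement is their short-arc midpoint on the wheel.
Short-arc midpoint of 85° and 125°: 105°.
Base is 180° from the complement: 105 − 180 = -75 → -75 + 360 = 285°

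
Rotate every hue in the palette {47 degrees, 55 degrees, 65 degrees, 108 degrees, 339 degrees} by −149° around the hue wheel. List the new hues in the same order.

258°, 266°, 276°, 319°, 190°

47 − 149 = -102 → -102 + 360 = 258°
55 − 149 = -94 → -94 + 360 = 266°
65 − 149 = -84 → -84 + 360 = 276°
108 − 149 = -41 → -41 + 360 = 319°
339 − 149 = 190°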